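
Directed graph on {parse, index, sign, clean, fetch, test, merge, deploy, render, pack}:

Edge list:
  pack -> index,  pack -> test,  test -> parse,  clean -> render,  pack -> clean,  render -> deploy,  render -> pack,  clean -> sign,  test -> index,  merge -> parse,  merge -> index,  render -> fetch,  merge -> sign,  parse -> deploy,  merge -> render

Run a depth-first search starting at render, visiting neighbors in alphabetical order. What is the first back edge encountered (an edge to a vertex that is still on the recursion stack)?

clean->render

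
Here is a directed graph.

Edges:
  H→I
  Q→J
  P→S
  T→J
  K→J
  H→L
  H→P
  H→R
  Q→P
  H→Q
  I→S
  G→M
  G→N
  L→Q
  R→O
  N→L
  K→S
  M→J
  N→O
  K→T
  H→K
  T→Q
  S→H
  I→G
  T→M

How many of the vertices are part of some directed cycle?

10

A vertex is on a directed cycle iff it belongs to a strongly connected component of size ≥ 2 (or has a self-loop).
The vertices on cycles are {G, H, I, K, L, N, P, Q, S, T} — 10 in total.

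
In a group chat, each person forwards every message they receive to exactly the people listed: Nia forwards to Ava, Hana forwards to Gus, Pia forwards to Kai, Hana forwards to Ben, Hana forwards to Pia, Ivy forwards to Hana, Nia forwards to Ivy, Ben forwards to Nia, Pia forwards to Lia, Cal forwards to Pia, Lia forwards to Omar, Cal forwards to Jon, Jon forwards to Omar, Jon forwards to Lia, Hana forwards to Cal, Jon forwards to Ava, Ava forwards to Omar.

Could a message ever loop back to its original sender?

DFS with white/gray/black marking, starting from Pia:
Pia gray
  Lia gray
    Omar gray
    Omar black
  Lia black
  Kai gray
  Kai black
Pia black
Cal gray
  Cal→Pia: Pia black — skip
  Jon gray
    Jon→Lia: Lia black — skip
    Ava gray
      Ava→Omar: Omar black — skip
    Ava black
    Jon→Omar: Omar black — skip
  Jon black
Cal black
Ben gray
  Nia gray
    Nia→Ava: Ava black — skip
    Ivy gray
      Hana gray
        Hana→Pia: Pia black — skip
        Hana→Cal: Cal black — skip
        Gus gray
        Gus black
        Hana→Ben: Ben is gray → back edge
Back edge found, so a cycle exists: Ben → Nia → Ivy → Hana → Ben.

Yes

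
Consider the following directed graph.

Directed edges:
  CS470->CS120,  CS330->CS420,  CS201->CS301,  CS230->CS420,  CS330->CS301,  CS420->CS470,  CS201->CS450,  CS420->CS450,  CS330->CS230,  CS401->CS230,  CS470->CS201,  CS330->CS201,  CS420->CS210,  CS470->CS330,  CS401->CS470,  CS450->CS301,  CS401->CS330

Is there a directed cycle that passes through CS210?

No

CS210 lies on a cycle iff there is a path from CS210 back to itself.
Exploring from CS210, it never reaches itself; equivalently, its strongly connected component is a singleton.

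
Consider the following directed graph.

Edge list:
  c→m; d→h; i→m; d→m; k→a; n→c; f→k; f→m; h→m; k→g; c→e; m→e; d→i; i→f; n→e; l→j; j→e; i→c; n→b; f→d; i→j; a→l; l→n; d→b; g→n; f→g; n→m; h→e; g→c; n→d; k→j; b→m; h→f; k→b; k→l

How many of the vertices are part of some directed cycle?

A vertex is on a directed cycle iff it belongs to a strongly connected component of size ≥ 2 (or has a self-loop).
The vertices on cycles are {a, d, f, g, h, i, k, l, n} — 9 in total.

9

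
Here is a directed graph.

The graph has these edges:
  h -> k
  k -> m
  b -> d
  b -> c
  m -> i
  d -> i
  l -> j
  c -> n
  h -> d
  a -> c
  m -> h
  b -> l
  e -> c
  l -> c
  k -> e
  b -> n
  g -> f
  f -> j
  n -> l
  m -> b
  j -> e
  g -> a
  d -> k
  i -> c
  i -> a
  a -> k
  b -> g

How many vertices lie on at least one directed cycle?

13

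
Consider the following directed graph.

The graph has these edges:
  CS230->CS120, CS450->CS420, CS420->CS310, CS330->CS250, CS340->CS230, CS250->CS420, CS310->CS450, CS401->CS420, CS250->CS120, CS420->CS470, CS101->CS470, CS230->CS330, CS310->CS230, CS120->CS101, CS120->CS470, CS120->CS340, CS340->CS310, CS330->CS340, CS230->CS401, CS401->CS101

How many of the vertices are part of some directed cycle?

A vertex is on a directed cycle iff it belongs to a strongly connected component of size ≥ 2 (or has a self-loop).
The vertices on cycles are {CS120, CS230, CS250, CS310, CS330, CS340, CS401, CS420, CS450} — 9 in total.

9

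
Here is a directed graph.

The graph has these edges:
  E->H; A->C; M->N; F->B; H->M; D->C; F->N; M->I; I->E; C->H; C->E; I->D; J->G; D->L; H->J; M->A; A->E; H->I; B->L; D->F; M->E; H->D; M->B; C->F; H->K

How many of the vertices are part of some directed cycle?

A vertex is on a directed cycle iff it belongs to a strongly connected component of size ≥ 2 (or has a self-loop).
The vertices on cycles are {A, C, D, E, H, I, M} — 7 in total.

7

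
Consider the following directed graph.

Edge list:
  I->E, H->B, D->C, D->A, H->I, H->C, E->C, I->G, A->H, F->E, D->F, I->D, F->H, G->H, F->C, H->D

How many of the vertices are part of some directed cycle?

6

A vertex is on a directed cycle iff it belongs to a strongly connected component of size ≥ 2 (or has a self-loop).
The vertices on cycles are {A, D, F, G, H, I} — 6 in total.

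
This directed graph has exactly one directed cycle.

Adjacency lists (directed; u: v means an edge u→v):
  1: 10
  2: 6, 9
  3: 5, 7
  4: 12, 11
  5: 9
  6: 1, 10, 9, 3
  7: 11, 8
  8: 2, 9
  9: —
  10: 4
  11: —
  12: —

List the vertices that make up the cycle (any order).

2, 3, 6, 7, 8

DFS with gray/black marking from 6:
6 gray
  1 gray
    10 gray
      4 gray
        12 gray
        12 black
        11 gray
        11 black
      4 black
    10 black
  1 black
  6→10: 10 black — skip
  9 gray
  9 black
  3 gray
    5 gray
      5→9: 9 black — skip
    5 black
    7 gray
      7→11: 11 black — skip
      8 gray
        2 gray
          2→6: 6 is gray → back edge
Back edge closes the cycle 6 → 3 → 7 → 8 → 2 → 6; its vertices are {2, 3, 6, 7, 8}.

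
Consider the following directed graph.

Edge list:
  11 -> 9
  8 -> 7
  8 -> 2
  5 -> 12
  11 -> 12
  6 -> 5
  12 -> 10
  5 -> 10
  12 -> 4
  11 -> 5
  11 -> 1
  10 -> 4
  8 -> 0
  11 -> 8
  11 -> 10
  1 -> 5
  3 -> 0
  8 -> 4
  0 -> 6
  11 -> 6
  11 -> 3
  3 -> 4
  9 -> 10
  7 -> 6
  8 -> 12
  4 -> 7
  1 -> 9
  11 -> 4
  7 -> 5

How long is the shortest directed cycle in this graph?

4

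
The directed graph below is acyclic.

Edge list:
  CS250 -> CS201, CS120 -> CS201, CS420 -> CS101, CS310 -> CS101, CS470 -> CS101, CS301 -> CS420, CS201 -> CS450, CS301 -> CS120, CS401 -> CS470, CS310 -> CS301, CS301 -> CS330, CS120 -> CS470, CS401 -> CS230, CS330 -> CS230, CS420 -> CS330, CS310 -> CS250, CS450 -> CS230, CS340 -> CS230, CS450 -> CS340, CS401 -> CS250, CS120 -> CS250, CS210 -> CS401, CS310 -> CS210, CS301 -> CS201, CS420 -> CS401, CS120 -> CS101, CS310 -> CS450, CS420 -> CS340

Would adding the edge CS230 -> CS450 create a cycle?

Yes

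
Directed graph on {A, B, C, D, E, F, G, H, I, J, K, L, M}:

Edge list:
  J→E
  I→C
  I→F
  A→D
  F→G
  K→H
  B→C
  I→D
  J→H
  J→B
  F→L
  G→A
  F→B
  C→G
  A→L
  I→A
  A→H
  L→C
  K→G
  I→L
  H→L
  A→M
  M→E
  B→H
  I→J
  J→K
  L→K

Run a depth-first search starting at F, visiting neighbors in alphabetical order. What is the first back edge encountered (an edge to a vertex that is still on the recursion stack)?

L→C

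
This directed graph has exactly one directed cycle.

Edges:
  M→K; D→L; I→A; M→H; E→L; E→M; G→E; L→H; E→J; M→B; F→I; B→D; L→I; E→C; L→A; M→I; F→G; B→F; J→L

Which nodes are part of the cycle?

B, E, F, G, M

DFS with gray/black marking from E:
E gray
  L gray
    A gray
    A black
    H gray
    H black
    I gray
      I→A: A black — skip
    I black
  L black
  J gray
    J→L: L black — skip
  J black
  M gray
    M→I: I black — skip
    K gray
    K black
    M→H: H black — skip
    B gray
      D gray
        D→L: L black — skip
      D black
      F gray
        F→I: I black — skip
        G gray
          G→E: E is gray → back edge
Back edge closes the cycle E → M → B → F → G → E; its vertices are {B, E, F, G, M}.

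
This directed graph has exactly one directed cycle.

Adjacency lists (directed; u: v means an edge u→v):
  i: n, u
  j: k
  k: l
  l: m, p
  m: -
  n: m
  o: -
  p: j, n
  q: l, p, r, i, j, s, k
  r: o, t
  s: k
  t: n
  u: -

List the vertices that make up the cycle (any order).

j, k, l, p

DFS with gray/black marking from p:
p gray
  j gray
    k gray
      l gray
        m gray
        m black
        l→p: p is gray → back edge
Back edge closes the cycle p → j → k → l → p; its vertices are {j, k, l, p}.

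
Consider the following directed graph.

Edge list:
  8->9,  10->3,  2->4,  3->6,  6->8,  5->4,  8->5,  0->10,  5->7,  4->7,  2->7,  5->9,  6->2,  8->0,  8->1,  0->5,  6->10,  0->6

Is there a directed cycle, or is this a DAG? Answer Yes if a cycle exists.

DFS with white/gray/black marking, starting from 5:
5 gray
  9 gray
  9 black
  7 gray
  7 black
  4 gray
    4→7: 7 black — skip
  4 black
5 black
0 gray
  10 gray
    3 gray
      6 gray
        6→10: 10 is gray → back edge
Back edge found, so a cycle exists: 10 → 3 → 6 → 10.

Yes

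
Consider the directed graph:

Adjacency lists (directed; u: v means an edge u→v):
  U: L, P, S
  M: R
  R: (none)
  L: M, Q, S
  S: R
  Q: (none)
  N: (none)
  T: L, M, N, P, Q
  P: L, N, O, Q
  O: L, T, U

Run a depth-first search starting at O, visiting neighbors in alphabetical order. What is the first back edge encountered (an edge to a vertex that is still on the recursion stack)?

P→O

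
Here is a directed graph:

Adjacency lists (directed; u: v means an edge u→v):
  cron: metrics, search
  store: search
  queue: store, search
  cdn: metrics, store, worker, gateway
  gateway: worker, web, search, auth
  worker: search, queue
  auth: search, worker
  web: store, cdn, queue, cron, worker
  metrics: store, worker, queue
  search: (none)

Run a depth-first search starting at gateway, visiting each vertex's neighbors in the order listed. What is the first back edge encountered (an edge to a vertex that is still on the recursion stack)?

cdn→gateway

DFS from gateway (visiting each vertex's neighbors in the order listed); mark gray on enter, black on exit:
gateway gray
  worker gray
    search gray
    search black
    queue gray
      store gray
        store→search: search black — skip
      store black
      queue→search: search black — skip
    queue black
  worker black
  web gray
    web→store: store black — skip
    cdn gray
      metrics gray
        metrics→store: store black — skip
        metrics→worker: worker black — skip
        metrics→queue: queue black — skip
      metrics black
      cdn→store: store black — skip
      cdn→worker: worker black — skip
      cdn→gateway: gateway is gray → back edge
First back edge: cdn → gateway.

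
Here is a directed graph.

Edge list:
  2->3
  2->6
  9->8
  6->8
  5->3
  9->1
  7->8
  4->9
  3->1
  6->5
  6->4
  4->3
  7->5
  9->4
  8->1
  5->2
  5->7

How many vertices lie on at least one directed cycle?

6

A vertex is on a directed cycle iff it belongs to a strongly connected component of size ≥ 2 (or has a self-loop).
The vertices on cycles are {2, 4, 5, 6, 7, 9} — 6 in total.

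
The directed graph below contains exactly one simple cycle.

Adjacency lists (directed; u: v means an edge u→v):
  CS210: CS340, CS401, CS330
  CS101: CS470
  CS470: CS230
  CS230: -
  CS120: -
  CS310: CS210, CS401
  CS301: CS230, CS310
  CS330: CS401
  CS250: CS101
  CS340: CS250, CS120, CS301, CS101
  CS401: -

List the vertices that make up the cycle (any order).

CS210, CS301, CS310, CS340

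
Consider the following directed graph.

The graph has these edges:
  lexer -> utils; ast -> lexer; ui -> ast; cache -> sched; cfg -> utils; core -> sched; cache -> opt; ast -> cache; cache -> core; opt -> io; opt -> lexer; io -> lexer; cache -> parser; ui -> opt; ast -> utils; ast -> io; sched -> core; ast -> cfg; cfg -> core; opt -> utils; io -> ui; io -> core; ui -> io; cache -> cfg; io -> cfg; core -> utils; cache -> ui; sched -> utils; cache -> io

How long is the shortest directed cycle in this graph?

For each vertex v, BFS finds the shortest path from v back to v.
The shortest such closed walk is ui → io → ui, length 2.

2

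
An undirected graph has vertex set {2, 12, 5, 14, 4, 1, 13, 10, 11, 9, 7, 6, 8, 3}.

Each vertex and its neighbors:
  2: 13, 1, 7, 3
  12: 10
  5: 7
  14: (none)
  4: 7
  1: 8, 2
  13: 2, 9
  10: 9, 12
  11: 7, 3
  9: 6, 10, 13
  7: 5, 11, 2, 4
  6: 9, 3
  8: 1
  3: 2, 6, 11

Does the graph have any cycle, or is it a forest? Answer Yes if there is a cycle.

DFS, tracking each vertex's parent; an edge to a visited non-parent vertex closes a cycle.
Start from 7:
visit 7 (parent –)
  visit 5 (parent 7)
    5–7: parent, skip
  visit 11 (parent 7)
    11–7: parent, skip
    visit 3 (parent 11)
      visit 2 (parent 3)
        visit 13 (parent 2)
          13–2: parent, skip
          visit 9 (parent 13)
            visit 6 (parent 9)
              6–9: parent, skip
              6–3: 3 visited and ≠ parent → cycle
Cycle: 3 – 2 – 13 – 9 – 6 – 3.

Yes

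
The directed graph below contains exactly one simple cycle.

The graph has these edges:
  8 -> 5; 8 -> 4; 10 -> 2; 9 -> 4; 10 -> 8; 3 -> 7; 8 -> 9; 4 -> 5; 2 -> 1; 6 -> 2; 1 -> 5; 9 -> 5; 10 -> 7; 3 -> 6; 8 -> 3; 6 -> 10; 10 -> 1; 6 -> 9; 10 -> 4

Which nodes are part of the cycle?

DFS with gray/black marking from 6:
6 gray
  10 gray
    8 gray
      3 gray
        3→6: 6 is gray → back edge
Back edge closes the cycle 6 → 10 → 8 → 3 → 6; its vertices are {3, 6, 8, 10}.

3, 6, 8, 10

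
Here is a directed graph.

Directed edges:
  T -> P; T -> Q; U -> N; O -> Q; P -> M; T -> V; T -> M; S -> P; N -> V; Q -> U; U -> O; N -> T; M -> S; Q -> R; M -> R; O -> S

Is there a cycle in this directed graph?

DFS with white/gray/black marking, starting from N:
N gray
  T gray
    Q gray
      U gray
        U→N: N is gray → back edge
Back edge found, so a cycle exists: N → T → Q → U → N.

Yes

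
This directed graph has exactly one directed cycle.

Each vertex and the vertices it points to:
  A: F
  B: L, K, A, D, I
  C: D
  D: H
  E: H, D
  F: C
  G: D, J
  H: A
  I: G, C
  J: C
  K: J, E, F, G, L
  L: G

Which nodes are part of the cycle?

A, C, D, F, H

DFS with gray/black marking from A:
A gray
  F gray
    C gray
      D gray
        H gray
          H→A: A is gray → back edge
Back edge closes the cycle A → F → C → D → H → A; its vertices are {A, C, D, F, H}.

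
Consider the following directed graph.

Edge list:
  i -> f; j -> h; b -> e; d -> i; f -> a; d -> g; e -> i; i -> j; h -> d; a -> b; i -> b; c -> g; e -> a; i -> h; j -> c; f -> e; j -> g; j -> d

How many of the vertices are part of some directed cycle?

8

A vertex is on a directed cycle iff it belongs to a strongly connected component of size ≥ 2 (or has a self-loop).
The vertices on cycles are {a, b, d, e, f, h, i, j} — 8 in total.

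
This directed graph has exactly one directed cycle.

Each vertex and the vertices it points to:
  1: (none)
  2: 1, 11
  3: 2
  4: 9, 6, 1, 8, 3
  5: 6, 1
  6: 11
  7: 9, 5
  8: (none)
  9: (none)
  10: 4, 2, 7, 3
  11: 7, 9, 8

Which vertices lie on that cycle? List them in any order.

5, 6, 7, 11

DFS with gray/black marking from 7:
7 gray
  9 gray
  9 black
  5 gray
    6 gray
      11 gray
        11→7: 7 is gray → back edge
Back edge closes the cycle 7 → 5 → 6 → 11 → 7; its vertices are {5, 6, 7, 11}.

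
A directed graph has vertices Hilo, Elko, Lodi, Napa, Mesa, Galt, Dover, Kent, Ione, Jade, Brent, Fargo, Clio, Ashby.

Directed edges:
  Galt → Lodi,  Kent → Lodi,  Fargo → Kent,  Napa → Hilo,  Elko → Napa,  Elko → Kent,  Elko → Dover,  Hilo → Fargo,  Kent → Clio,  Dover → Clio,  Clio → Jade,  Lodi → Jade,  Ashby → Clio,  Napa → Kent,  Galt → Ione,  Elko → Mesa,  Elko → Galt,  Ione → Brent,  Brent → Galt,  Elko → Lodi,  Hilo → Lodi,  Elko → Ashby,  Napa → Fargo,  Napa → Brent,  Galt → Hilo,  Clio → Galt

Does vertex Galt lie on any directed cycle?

Yes

Galt is on a cycle iff Galt can reach itself via ≥1 edge.
Galt → Ione → Brent → Galt — yes.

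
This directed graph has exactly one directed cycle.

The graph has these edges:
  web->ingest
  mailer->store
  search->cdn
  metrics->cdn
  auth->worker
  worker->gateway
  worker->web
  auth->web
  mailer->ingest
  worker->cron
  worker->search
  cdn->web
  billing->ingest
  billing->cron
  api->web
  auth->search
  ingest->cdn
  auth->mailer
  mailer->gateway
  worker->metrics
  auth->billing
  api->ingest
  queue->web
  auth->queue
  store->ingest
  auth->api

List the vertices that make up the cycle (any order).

DFS with gray/black marking from cdn:
cdn gray
  web gray
    ingest gray
      ingest→cdn: cdn is gray → back edge
Back edge closes the cycle cdn → web → ingest → cdn; its vertices are {cdn, web, ingest}.

cdn, web, ingest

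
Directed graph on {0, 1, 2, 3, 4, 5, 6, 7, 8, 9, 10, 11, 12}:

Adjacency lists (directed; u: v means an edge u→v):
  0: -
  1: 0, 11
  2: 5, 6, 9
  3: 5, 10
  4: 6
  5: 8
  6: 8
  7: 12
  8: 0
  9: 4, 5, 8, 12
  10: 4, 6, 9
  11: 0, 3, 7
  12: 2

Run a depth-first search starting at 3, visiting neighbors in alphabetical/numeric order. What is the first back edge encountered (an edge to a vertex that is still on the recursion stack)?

2->9

DFS from 3 (visiting neighbors in alphabetical/numeric order); mark gray on enter, black on exit:
3 gray
  5 gray
    8 gray
      0 gray
      0 black
    8 black
  5 black
  10 gray
    4 gray
      6 gray
        6→8: 8 black — skip
      6 black
    4 black
    10→6: 6 black — skip
    9 gray
      9→4: 4 black — skip
      9→5: 5 black — skip
      9→8: 8 black — skip
      12 gray
        2 gray
          2→5: 5 black — skip
          2→6: 6 black — skip
          2→9: 9 is gray → back edge
First back edge: 2 → 9.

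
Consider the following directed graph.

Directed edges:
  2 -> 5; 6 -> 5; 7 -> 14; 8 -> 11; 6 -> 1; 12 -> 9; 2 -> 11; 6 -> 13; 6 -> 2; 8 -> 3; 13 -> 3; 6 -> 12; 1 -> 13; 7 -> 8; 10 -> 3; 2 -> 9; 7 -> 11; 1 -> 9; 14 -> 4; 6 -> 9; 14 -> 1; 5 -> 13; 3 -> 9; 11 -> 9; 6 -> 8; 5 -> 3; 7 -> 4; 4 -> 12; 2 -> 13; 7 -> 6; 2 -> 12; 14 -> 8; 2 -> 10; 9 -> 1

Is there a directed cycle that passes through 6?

No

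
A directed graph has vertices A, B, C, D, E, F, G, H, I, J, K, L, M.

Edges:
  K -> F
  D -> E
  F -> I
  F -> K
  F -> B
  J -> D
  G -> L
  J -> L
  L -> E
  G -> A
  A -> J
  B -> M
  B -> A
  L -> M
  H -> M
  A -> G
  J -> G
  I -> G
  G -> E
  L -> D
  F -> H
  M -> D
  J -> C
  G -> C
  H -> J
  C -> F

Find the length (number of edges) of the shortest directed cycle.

2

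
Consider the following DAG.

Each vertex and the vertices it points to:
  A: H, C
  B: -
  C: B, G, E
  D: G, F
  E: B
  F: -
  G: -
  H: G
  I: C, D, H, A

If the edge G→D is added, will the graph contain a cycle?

Adding G→D creates a cycle iff D can already reach G.
Path from D: D → G.
So D → … → G → D is a cycle.

Yes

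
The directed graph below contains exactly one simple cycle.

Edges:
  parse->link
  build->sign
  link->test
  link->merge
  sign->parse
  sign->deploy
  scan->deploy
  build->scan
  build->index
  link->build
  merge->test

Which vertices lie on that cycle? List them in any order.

DFS with gray/black marking from link:
link gray
  build gray
    index gray
    index black
    scan gray
      deploy gray
      deploy black
    scan black
    sign gray
      sign→deploy: deploy black — skip
      parse gray
        parse→link: link is gray → back edge
Back edge closes the cycle link → build → sign → parse → link; its vertices are {link, sign, build, parse}.

link, sign, build, parse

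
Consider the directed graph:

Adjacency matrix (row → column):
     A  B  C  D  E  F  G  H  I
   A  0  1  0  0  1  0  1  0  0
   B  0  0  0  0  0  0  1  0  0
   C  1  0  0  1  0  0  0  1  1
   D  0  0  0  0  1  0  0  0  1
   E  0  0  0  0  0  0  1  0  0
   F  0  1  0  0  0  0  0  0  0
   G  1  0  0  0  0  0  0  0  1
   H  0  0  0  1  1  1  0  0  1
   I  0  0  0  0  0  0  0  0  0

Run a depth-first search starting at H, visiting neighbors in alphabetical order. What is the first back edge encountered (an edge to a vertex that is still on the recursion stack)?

DFS from H (visiting neighbors in alphabetical order); mark gray on enter, black on exit:
H gray
  D gray
    E gray
      G gray
        A gray
          B gray
            B→G: G is gray → back edge
First back edge: B → G.

B->G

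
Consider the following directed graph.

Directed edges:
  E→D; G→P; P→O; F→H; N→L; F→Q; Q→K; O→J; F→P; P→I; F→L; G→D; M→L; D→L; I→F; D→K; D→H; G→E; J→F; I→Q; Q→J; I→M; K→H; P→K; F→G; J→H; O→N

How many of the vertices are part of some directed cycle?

7

A vertex is on a directed cycle iff it belongs to a strongly connected component of size ≥ 2 (or has a self-loop).
The vertices on cycles are {F, G, I, J, O, P, Q} — 7 in total.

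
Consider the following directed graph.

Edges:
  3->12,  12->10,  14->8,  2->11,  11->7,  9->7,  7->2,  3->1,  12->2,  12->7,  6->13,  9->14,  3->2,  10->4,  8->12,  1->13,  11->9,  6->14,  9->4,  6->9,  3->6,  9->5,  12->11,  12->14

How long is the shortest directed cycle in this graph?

3

For each vertex v, BFS finds the shortest path from v back to v.
The shortest such closed walk is 12 → 14 → 8 → 12, length 3.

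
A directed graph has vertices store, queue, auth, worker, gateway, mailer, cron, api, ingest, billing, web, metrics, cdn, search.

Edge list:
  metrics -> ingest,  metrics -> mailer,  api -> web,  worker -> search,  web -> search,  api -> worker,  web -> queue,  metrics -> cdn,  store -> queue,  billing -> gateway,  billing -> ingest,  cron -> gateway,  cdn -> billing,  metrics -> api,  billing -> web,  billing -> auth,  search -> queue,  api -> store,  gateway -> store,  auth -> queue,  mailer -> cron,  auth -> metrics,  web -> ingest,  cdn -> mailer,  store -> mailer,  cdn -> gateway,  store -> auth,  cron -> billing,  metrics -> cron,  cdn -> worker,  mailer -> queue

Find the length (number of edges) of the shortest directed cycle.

4

For each vertex v, BFS finds the shortest path from v back to v.
The shortest such closed walk is metrics → api → store → auth → metrics, length 4.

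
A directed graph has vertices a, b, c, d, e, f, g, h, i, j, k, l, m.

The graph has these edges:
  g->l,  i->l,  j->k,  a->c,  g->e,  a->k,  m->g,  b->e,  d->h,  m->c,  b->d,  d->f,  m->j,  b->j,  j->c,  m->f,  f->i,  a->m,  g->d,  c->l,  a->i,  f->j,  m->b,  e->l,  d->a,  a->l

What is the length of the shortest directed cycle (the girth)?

For each vertex v, BFS finds the shortest path from v back to v.
The shortest such closed walk is b → d → a → m → b, length 4.

4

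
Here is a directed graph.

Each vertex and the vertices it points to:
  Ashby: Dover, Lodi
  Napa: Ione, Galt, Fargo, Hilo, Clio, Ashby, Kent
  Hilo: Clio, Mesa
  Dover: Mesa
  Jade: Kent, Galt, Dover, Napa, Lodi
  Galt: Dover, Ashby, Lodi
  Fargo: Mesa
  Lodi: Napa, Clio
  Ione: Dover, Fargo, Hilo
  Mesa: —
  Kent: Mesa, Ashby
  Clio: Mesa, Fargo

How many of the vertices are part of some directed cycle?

5

A vertex is on a directed cycle iff it belongs to a strongly connected component of size ≥ 2 (or has a self-loop).
The vertices on cycles are {Galt, Kent, Lodi, Napa, Ashby} — 5 in total.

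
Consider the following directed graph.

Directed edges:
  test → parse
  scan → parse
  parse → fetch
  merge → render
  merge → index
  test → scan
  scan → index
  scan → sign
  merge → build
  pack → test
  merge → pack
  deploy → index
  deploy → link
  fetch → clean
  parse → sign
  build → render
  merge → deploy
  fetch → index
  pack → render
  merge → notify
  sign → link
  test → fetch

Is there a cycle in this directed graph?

No

DFS with white/gray/black marking, starting from merge:
merge gray
  index gray
  index black
  deploy gray
    link gray
    link black
    deploy→index: index black — skip
  deploy black
  build gray
    render gray
    render black
  build black
  pack gray
    test gray
      parse gray
        fetch gray
          fetch→index: index black — skip
          clean gray
          clean black
        fetch black
        sign gray
          sign→link: link black — skip
        sign black
      parse black
      test→fetch: fetch black — skip
      scan gray
        scan→parse: parse black — skip
        scan→index: index black — skip
        scan→sign: sign black — skip
      scan black
    test black
    pack→render: render black — skip
  pack black
  notify gray
  notify black
  merge→render: render black — skip
merge black
Every edge goes to a white or black vertex — no back edge, so the graph is acyclic.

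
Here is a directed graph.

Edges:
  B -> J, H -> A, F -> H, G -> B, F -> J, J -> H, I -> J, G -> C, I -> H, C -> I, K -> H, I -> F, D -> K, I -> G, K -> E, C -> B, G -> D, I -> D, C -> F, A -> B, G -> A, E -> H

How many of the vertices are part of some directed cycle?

A vertex is on a directed cycle iff it belongs to a strongly connected component of size ≥ 2 (or has a self-loop).
The vertices on cycles are {A, B, C, G, H, I, J} — 7 in total.

7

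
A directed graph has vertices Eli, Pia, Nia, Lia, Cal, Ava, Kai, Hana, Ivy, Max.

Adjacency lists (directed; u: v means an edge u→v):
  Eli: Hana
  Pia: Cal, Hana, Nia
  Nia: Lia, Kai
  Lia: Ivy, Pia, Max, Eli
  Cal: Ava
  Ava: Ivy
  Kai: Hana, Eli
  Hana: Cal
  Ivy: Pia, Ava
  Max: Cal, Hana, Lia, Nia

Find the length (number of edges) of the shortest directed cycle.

2

For each vertex v, BFS finds the shortest path from v back to v.
The shortest such closed walk is Lia → Max → Lia, length 2.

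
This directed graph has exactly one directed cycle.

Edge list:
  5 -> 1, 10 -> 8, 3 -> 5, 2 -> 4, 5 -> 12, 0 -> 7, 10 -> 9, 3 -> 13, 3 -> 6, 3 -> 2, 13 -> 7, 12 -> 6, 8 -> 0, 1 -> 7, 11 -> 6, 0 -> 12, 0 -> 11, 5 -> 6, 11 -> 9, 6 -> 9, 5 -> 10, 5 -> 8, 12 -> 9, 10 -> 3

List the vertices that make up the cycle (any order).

3, 5, 10

DFS with gray/black marking from 5:
5 gray
  10 gray
    8 gray
      0 gray
        11 gray
          9 gray
          9 black
          6 gray
            6→9: 9 black — skip
          6 black
        11 black
        7 gray
        7 black
        12 gray
          12→9: 9 black — skip
          12→6: 6 black — skip
        12 black
      0 black
    8 black
    10→9: 9 black — skip
    3 gray
      13 gray
        13→7: 7 black — skip
      13 black
      3→6: 6 black — skip
      2 gray
        4 gray
        4 black
      2 black
      3→5: 5 is gray → back edge
Back edge closes the cycle 5 → 10 → 3 → 5; its vertices are {3, 5, 10}.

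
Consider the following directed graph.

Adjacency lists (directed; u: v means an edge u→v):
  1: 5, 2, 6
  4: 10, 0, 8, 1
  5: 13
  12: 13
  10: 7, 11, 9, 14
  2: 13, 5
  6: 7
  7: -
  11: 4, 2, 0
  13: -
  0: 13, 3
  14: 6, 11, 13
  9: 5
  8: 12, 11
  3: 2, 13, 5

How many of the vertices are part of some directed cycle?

5

A vertex is on a directed cycle iff it belongs to a strongly connected component of size ≥ 2 (or has a self-loop).
The vertices on cycles are {4, 8, 10, 11, 14} — 5 in total.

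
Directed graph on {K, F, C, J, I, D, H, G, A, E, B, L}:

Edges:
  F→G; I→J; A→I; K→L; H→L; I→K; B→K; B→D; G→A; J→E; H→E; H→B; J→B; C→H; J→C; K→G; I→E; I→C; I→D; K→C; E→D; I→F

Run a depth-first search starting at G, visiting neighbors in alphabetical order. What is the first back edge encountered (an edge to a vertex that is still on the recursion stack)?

K→C

DFS from G (visiting neighbors in alphabetical order); mark gray on enter, black on exit:
G gray
  A gray
    I gray
      C gray
        H gray
          B gray
            D gray
            D black
            K gray
              K→C: C is gray → back edge
First back edge: K → C.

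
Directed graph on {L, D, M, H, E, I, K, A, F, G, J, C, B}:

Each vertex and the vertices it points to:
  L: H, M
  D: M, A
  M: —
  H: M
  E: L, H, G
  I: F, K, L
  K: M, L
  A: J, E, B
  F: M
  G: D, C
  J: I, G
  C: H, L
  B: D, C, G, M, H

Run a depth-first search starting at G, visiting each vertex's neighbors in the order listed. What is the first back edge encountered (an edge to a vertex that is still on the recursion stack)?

DFS from G (visiting each vertex's neighbors in the order listed); mark gray on enter, black on exit:
G gray
  D gray
    M gray
    M black
    A gray
      J gray
        I gray
          F gray
            F→M: M black — skip
          F black
          K gray
            K→M: M black — skip
            L gray
              H gray
                H→M: M black — skip
              H black
              L→M: M black — skip
            L black
          K black
          I→L: L black — skip
        I black
        J→G: G is gray → back edge
First back edge: J → G.

J->G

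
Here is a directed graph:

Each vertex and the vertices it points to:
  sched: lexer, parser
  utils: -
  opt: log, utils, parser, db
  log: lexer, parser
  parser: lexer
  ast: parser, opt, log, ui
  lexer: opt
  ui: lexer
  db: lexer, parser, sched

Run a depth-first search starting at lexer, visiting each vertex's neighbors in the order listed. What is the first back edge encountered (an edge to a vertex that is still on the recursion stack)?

log->lexer

DFS from lexer (visiting each vertex's neighbors in the order listed); mark gray on enter, black on exit:
lexer gray
  opt gray
    log gray
      log→lexer: lexer is gray → back edge
First back edge: log → lexer.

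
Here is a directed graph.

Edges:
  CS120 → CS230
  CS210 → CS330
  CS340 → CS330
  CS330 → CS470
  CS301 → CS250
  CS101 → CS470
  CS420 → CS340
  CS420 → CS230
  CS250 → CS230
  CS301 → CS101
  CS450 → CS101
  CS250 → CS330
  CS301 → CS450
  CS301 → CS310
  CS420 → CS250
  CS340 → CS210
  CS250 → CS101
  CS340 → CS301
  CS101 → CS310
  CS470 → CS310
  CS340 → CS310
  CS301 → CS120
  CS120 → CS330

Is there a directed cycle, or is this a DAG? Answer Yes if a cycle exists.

No

DFS with white/gray/black marking, starting from CS470:
CS470 gray
  CS310 gray
  CS310 black
CS470 black
CS420 gray
  CS340 gray
    CS301 gray
      CS450 gray
        CS101 gray
          CS101→CS310: CS310 black — skip
          CS101→CS470: CS470 black — skip
        CS101 black
      CS450 black
      CS250 gray
        CS250→CS101: CS101 black — skip
        CS330 gray
          CS330→CS470: CS470 black — skip
        CS330 black
        CS230 gray
        CS230 black
      CS250 black
      CS301→CS101: CS101 black — skip
      CS120 gray
        CS120→CS230: CS230 black — skip
        CS120→CS330: CS330 black — skip
      CS120 black
      CS301→CS310: CS310 black — skip
    CS301 black
    CS340→CS330: CS330 black — skip
    CS210 gray
      CS210→CS330: CS330 black — skip
    CS210 black
    CS340→CS310: CS310 black — skip
  CS340 black
  CS420→CS250: CS250 black — skip
  CS420→CS230: CS230 black — skip
CS420 black
Every edge goes to a white or black vertex — no back edge, so the graph is acyclic.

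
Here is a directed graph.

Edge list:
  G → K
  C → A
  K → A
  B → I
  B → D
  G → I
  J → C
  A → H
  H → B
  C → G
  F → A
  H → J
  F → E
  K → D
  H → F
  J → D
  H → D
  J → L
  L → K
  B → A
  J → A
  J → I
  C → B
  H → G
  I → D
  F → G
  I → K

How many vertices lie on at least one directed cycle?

10

A vertex is on a directed cycle iff it belongs to a strongly connected component of size ≥ 2 (or has a self-loop).
The vertices on cycles are {A, B, C, F, G, H, I, J, K, L} — 10 in total.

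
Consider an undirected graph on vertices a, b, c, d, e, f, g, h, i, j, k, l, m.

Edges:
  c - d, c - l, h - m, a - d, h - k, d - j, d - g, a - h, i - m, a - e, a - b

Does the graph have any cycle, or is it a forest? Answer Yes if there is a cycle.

DFS, tracking each vertex's parent; an edge to a visited non-parent vertex closes a cycle.
Start from e:
visit e (parent –)
  visit a (parent e)
    visit b (parent a)
      b–a: parent, skip
    visit d (parent a)
      visit g (parent d)
        g–d: parent, skip
      d–a: parent, skip
      visit c (parent d)
        visit l (parent c)
          l–c: parent, skip
        c–d: parent, skip
      visit j (parent d)
        j–d: parent, skip
    visit h (parent a)
      visit k (parent h)
        k–h: parent, skip
      visit m (parent h)
        m–h: parent, skip
        visit i (parent m)
          i–m: parent, skip
      h–a: parent, skip
    a–e: parent, skip
visit f (parent –)
No non-parent visited neighbor found — the graph is a forest.

No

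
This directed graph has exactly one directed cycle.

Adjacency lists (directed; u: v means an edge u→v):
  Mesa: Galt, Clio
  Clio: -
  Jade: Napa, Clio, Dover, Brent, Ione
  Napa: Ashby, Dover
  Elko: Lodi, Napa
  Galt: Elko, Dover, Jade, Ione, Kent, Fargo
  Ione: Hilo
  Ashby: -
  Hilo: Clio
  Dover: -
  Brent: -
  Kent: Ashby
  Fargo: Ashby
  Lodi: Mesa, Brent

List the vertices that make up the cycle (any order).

Elko, Galt, Lodi, Mesa

DFS with gray/black marking from Galt:
Galt gray
  Elko gray
    Lodi gray
      Mesa gray
        Mesa→Galt: Galt is gray → back edge
Back edge closes the cycle Galt → Elko → Lodi → Mesa → Galt; its vertices are {Elko, Galt, Lodi, Mesa}.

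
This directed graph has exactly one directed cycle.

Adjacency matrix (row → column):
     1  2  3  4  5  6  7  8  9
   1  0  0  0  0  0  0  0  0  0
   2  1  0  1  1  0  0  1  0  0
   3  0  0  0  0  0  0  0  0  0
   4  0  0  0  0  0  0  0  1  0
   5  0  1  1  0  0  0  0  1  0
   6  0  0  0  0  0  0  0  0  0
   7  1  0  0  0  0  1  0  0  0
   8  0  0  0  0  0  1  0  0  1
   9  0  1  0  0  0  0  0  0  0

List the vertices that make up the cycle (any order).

DFS with gray/black marking from 2:
2 gray
  4 gray
    8 gray
      6 gray
      6 black
      9 gray
        9→2: 2 is gray → back edge
Back edge closes the cycle 2 → 4 → 8 → 9 → 2; its vertices are {2, 4, 8, 9}.

2, 4, 8, 9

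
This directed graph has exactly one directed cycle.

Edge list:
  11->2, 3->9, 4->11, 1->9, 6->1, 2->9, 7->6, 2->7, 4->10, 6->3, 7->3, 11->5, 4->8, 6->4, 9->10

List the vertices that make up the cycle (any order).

DFS with gray/black marking from 4:
4 gray
  11 gray
    5 gray
    5 black
    2 gray
      7 gray
        6 gray
          6→4: 4 is gray → back edge
Back edge closes the cycle 4 → 11 → 2 → 7 → 6 → 4; its vertices are {2, 4, 6, 7, 11}.

2, 4, 6, 7, 11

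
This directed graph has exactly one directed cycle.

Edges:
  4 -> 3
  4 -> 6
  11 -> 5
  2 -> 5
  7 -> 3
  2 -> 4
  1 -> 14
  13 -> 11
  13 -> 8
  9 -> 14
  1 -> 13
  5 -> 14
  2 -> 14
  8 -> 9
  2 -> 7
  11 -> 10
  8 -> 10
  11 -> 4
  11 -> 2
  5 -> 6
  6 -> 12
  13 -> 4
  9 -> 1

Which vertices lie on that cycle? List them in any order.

DFS with gray/black marking from 13:
13 gray
  8 gray
    9 gray
      14 gray
      14 black
      1 gray
        1→14: 14 black — skip
        1→13: 13 is gray → back edge
Back edge closes the cycle 13 → 8 → 9 → 1 → 13; its vertices are {1, 8, 9, 13}.

1, 8, 9, 13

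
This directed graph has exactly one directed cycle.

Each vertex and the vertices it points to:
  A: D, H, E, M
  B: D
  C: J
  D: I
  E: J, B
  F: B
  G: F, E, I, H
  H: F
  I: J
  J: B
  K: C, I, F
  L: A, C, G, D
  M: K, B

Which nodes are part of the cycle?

B, D, I, J

DFS with gray/black marking from D:
D gray
  I gray
    J gray
      B gray
        B→D: D is gray → back edge
Back edge closes the cycle D → I → J → B → D; its vertices are {B, D, I, J}.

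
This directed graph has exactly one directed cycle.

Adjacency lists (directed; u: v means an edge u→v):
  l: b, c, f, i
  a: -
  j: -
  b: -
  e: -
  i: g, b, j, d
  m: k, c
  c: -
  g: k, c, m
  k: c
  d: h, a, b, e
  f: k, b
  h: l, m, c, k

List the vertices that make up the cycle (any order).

d, h, i, l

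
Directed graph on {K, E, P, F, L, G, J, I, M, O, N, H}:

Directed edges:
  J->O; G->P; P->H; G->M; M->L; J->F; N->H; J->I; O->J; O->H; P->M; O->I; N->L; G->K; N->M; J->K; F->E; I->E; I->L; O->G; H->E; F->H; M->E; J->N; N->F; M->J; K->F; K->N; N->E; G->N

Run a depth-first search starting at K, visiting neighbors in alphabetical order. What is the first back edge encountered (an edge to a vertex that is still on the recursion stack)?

J→K

DFS from K (visiting neighbors in alphabetical order); mark gray on enter, black on exit:
K gray
  F gray
    E gray
    E black
    H gray
      H→E: E black — skip
    H black
  F black
  N gray
    N→E: E black — skip
    N→F: F black — skip
    N→H: H black — skip
    L gray
    L black
    M gray
      M→E: E black — skip
      J gray
        J→F: F black — skip
        I gray
          I→E: E black — skip
          I→L: L black — skip
        I black
        J→K: K is gray → back edge
First back edge: J → K.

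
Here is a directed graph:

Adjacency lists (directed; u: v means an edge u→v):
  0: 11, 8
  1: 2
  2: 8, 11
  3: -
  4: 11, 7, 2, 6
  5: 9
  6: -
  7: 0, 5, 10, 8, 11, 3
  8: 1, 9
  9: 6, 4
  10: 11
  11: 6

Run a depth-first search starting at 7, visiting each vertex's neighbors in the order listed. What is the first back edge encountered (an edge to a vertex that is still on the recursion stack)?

DFS from 7 (visiting each vertex's neighbors in the order listed); mark gray on enter, black on exit:
7 gray
  0 gray
    11 gray
      6 gray
      6 black
    11 black
    8 gray
      1 gray
        2 gray
          2→8: 8 is gray → back edge
First back edge: 2 → 8.

2->8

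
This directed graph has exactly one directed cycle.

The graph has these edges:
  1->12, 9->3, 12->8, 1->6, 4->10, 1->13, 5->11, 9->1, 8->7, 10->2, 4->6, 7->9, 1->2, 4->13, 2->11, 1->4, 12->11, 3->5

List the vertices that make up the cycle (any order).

DFS with gray/black marking from 9:
9 gray
  3 gray
    5 gray
      11 gray
      11 black
    5 black
  3 black
  1 gray
    4 gray
      10 gray
        2 gray
          2→11: 11 black — skip
        2 black
      10 black
      6 gray
      6 black
      13 gray
      13 black
    4 black
    1→13: 13 black — skip
    12 gray
      12→11: 11 black — skip
      8 gray
        7 gray
          7→9: 9 is gray → back edge
Back edge closes the cycle 9 → 1 → 12 → 8 → 7 → 9; its vertices are {1, 7, 8, 9, 12}.

1, 7, 8, 9, 12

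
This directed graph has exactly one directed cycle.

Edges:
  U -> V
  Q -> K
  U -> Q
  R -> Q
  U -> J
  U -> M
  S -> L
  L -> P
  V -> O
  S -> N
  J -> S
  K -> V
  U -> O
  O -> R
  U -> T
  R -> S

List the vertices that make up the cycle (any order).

K, O, Q, R, V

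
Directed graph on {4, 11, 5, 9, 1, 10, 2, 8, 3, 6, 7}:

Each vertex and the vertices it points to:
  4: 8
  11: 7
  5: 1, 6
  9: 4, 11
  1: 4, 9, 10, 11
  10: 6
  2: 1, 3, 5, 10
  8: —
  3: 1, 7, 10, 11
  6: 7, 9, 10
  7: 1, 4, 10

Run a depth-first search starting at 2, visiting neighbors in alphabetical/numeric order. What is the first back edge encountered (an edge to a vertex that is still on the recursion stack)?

DFS from 2 (visiting neighbors in alphabetical/numeric order); mark gray on enter, black on exit:
2 gray
  1 gray
    4 gray
      8 gray
      8 black
    4 black
    9 gray
      9→4: 4 black — skip
      11 gray
        7 gray
          7→1: 1 is gray → back edge
First back edge: 7 → 1.

7→1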